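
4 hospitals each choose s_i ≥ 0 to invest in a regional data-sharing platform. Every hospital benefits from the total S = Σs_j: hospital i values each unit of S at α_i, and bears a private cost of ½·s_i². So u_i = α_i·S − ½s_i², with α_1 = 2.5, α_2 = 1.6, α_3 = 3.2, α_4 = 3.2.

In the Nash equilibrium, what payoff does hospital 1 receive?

Hospital i's FOC: ∂u_i/∂s_i = α_i − s_i = 0, so s_i* = α_i.
NE contributions = (2.5, 1.6, 3.2, 3.2); S = 10.5.
u_1 = α_1·S − ½·(s_1)² = 2.5·10.5 − ½·2.5² = 23.125.

23.125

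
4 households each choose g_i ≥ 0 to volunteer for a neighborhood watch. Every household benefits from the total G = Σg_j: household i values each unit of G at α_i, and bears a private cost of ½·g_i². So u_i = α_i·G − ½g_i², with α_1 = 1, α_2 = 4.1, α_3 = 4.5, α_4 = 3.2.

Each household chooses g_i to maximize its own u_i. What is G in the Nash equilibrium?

12.8

Household i's FOC: ∂u_i/∂g_i = α_i − g_i = 0, so g_i* = α_i.
NE contributions = (1, 4.1, 4.5, 3.2); G = 12.8.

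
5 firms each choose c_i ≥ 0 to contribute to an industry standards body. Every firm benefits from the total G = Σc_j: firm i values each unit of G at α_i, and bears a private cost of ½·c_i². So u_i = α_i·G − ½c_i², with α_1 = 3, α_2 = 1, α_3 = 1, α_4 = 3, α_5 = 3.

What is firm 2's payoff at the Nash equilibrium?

Firm i's FOC: ∂u_i/∂c_i = α_i − c_i = 0, so c_i* = α_i.
NE contributions = (3, 1, 1, 3, 3); G = 11.
u_2 = α_2·G − ½·(c_2)² = 1·11 − ½·1² = 10.5.

10.5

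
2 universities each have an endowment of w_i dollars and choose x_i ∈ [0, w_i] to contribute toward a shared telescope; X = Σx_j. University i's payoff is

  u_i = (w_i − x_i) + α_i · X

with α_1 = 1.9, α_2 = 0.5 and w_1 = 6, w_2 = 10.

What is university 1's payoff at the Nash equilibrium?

∂u_i/∂x_i = α_i − 1, so university i contributes w_i if α_i > 1, else 0.
α_i > 1 for i ∈ {1}; NE contributions (6, 0), X = 6.
u_1 = (6 − 6) + 1.9·6 = 11.4.

11.4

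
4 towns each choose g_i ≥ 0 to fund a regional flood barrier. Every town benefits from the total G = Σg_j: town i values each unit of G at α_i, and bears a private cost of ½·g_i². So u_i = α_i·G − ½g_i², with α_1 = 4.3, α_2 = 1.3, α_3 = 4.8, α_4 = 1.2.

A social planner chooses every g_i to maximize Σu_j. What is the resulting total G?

Planner FOC: ∂(Σu_j)/∂g_i = (Σα_j) − g_i = 0, so g_i^SO = Σα_j = 11.6 for every i; G^SO = 46.4.

46.4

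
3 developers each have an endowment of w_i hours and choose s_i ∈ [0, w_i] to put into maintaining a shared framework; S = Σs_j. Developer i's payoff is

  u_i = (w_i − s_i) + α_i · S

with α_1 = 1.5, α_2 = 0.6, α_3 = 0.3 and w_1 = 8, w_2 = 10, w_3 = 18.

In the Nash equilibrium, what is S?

8

∂u_i/∂s_i = α_i − 1, so developer i contributes w_i if α_i > 1, else 0.
α_i > 1 for i ∈ {1}; NE contributions (8, 0, 0), S = 8.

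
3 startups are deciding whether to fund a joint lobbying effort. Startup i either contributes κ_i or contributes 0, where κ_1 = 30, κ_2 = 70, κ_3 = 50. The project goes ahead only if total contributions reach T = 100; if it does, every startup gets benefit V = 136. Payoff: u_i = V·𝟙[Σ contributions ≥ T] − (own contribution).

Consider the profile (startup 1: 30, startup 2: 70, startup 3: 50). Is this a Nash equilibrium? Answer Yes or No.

No

Total = 150 ≥ 100: provided.
Startup 1 (pledges 30, payoff 106): dropping to 0 → total 120, payoff 136. Profitable deviation.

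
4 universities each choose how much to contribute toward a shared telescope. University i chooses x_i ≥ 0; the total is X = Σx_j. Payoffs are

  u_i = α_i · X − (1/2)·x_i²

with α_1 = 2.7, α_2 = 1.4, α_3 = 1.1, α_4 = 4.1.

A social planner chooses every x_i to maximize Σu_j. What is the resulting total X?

Planner FOC: ∂(Σu_j)/∂x_i = (Σα_j) − x_i = 0, so x_i^SO = Σα_j = 9.3 for every i; X^SO = 37.2.

37.2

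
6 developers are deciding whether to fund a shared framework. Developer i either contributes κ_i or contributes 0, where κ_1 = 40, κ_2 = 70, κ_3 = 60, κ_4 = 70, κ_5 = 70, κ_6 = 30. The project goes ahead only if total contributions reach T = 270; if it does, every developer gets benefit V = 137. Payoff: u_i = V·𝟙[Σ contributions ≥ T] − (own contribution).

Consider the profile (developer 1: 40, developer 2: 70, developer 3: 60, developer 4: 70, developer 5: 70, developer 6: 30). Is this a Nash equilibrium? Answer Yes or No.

Total = 340 ≥ 270: provided.
Developer 1 (pledges 40, payoff 97): dropping to 0 → total 300, payoff 137. Profitable deviation.

No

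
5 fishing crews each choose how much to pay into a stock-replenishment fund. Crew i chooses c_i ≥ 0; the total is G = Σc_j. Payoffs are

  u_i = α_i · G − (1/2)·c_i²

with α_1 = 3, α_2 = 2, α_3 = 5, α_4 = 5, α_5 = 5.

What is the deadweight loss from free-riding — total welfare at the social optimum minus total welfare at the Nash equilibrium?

Crew i's FOC: ∂u_i/∂c_i = α_i − c_i = 0, so c_i* = α_i.
NE contributions = (3, 2, 5, 5, 5); G = 20.
W^NE = (Σα)·G − ½Σα_i² = 20² − ½·88 = 356.
Planner sets c_i = Σα_j = 20 for every i, so G^SO = 5·20 = 100.
W^SO = (Σα)·G^SO − ½·5·(Σα)² = (5/2)·20² = 1000.
Deadweight loss = W^SO − W^NE = 644.

644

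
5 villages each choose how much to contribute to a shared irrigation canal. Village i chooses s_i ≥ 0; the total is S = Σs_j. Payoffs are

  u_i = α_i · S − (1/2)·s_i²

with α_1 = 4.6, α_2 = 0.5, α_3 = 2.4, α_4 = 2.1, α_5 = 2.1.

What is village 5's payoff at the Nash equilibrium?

22.365

Village i's FOC: ∂u_i/∂s_i = α_i − s_i = 0, so s_i* = α_i.
NE contributions = (4.6, 0.5, 2.4, 2.1, 2.1); S = 11.7.
u_5 = α_5·S − ½·(s_5)² = 2.1·11.7 − ½·2.1² = 22.365.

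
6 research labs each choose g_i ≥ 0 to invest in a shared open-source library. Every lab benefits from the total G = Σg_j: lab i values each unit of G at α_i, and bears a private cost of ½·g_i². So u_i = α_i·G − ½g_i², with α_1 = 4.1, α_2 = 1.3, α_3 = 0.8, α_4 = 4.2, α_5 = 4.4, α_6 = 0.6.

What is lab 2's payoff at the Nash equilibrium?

Lab i's FOC: ∂u_i/∂g_i = α_i − g_i = 0, so g_i* = α_i.
NE contributions = (4.1, 1.3, 0.8, 4.2, 4.4, 0.6); G = 15.4.
u_2 = α_2·G − ½·(g_2)² = 1.3·15.4 − ½·1.3² = 19.175.

19.175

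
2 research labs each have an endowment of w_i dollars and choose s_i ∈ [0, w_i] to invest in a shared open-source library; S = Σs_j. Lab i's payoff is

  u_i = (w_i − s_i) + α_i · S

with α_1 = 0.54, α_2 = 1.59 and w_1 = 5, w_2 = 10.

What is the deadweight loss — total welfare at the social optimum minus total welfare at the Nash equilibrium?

5.65

∂u_i/∂s_i = α_i − 1, so lab i contributes w_i if α_i > 1, else 0.
α_i > 1 for i ∈ {2}; NE contributions (0, 10), S = 10.
W^NE = Σw_i − S^NE + (Σα_i)·S^NE = 15 + 1.13·10 = 26.3.
Planner: ∂(Σu_j)/∂s_i = Σα_j − 1 = 1.13 > 0, so everyone contributes w_i; S^SO = 15, W^SO = 15 + 1.13·15 = 31.95.
Deadweight loss = 5.65.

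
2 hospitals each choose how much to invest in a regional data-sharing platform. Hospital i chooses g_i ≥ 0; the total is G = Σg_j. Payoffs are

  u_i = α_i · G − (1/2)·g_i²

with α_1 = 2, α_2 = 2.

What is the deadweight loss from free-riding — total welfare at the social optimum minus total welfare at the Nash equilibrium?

4

Hospital i's FOC: ∂u_i/∂g_i = α_i − g_i = 0, so g_i* = α_i.
NE contributions = (2, 2); G = 4.
W^NE = (Σα)·G − ½Σα_i² = 4² − ½·8 = 12.
Planner sets g_i = Σα_j = 4 for every i, so G^SO = 2·4 = 8.
W^SO = (Σα)·G^SO − ½·2·(Σα)² = (2/2)·4² = 16.
Deadweight loss = W^SO − W^NE = 4.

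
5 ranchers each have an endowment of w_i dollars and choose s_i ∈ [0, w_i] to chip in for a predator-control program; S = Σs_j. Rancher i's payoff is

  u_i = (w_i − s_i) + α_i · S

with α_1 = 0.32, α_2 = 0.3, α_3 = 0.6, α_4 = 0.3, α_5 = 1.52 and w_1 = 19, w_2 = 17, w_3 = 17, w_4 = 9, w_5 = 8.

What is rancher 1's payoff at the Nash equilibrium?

∂u_i/∂s_i = α_i − 1, so rancher i contributes w_i if α_i > 1, else 0.
α_i > 1 for i ∈ {5}; NE contributions (0, 0, 0, 0, 8), S = 8.
u_1 = (19 − 0) + 0.32·8 = 21.56.

21.56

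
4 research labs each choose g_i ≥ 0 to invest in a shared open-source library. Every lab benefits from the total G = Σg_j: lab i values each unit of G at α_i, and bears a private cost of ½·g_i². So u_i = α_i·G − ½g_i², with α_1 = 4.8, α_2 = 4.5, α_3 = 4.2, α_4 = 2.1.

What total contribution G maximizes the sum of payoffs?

Planner FOC: ∂(Σu_j)/∂g_i = (Σα_j) − g_i = 0, so g_i^SO = Σα_j = 15.6 for every i; G^SO = 62.4.

62.4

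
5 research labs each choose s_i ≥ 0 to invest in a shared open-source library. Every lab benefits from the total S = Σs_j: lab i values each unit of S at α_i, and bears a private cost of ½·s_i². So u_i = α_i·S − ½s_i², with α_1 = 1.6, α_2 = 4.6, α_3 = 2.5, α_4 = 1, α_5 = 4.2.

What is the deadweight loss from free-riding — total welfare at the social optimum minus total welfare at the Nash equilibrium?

314.12

Lab i's FOC: ∂u_i/∂s_i = α_i − s_i = 0, so s_i* = α_i.
NE contributions = (1.6, 4.6, 2.5, 1, 4.2); S = 13.9.
W^NE = (Σα)·S − ½Σα_i² = 13.9² − ½·48.61 = 168.905.
Planner sets s_i = Σα_j = 13.9 for every i, so S^SO = 5·13.9 = 69.5.
W^SO = (Σα)·S^SO − ½·5·(Σα)² = (5/2)·13.9² = 483.025.
Deadweight loss = W^SO − W^NE = 314.12.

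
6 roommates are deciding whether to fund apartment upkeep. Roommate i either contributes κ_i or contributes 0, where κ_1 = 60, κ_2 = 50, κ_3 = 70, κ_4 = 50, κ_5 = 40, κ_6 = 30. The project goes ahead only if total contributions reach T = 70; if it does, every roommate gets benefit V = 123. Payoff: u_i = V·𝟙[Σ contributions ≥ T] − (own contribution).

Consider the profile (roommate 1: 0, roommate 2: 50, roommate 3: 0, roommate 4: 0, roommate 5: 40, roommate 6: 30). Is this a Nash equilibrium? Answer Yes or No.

Total = 120 ≥ 70: provided.
Roommate 1 (pledges 0, payoff 123): pledging 60 → total 180, payoff 63. No gain.
Roommate 2 (pledges 50, payoff 73): dropping to 0 → total 70, payoff 123. Profitable deviation.

No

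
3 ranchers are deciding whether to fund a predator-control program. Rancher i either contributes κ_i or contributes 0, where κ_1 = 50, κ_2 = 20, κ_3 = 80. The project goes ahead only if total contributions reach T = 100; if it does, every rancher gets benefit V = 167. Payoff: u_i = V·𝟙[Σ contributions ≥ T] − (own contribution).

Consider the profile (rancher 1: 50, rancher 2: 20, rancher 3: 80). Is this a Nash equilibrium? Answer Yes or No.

No

Total = 150 ≥ 100: provided.
Rancher 1 (pledges 50, payoff 117): dropping to 0 → total 100, payoff 167. Profitable deviation.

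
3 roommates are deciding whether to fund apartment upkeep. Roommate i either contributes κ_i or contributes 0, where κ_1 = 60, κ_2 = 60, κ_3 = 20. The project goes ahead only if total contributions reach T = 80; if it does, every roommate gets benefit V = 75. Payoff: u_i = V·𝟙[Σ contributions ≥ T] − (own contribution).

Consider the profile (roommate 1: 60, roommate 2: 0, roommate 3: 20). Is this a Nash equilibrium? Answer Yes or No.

Yes

Total = 80 ≥ 80: provided.
Roommate 1 (pledges 60, payoff 15): dropping to 0 → total 20, payoff 0. No gain.
Roommate 2 (pledges 0, payoff 75): pledging 60 → total 140, payoff 15. No gain.
Roommate 3 (pledges 20, payoff 55): dropping to 0 → total 60, payoff 0. No gain.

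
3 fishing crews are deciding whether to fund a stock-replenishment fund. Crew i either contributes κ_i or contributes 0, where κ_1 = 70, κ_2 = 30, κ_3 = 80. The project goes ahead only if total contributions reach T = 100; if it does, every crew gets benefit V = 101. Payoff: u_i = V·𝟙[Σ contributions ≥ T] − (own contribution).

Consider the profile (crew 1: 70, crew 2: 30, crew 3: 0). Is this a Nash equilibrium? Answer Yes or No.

Total = 100 ≥ 100: provided.
Crew 1 (pledges 70, payoff 31): dropping to 0 → total 30, payoff 0. No gain.
Crew 2 (pledges 30, payoff 71): dropping to 0 → total 70, payoff 0. No gain.
Crew 3 (pledges 0, payoff 101): pledging 80 → total 180, payoff 21. No gain.

Yes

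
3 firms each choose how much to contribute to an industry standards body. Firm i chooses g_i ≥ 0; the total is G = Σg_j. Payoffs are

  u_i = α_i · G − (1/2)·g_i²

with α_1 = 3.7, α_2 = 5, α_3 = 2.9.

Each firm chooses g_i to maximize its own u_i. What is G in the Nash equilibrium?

Firm i's FOC: ∂u_i/∂g_i = α_i − g_i = 0, so g_i* = α_i.
NE contributions = (3.7, 5, 2.9); G = 11.6.

11.6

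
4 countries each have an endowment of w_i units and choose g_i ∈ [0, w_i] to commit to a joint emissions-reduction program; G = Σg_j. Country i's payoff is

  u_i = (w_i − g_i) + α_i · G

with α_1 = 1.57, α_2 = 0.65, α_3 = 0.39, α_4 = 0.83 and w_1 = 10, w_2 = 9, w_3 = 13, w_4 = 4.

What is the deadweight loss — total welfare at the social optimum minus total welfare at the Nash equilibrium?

63.44

∂u_i/∂g_i = α_i − 1, so country i contributes w_i if α_i > 1, else 0.
α_i > 1 for i ∈ {1}; NE contributions (10, 0, 0, 0), G = 10.
W^NE = Σw_i − G^NE + (Σα_i)·G^NE = 36 + 2.44·10 = 60.4.
Planner: ∂(Σu_j)/∂g_i = Σα_j − 1 = 2.44 > 0, so everyone contributes w_i; G^SO = 36, W^SO = 36 + 2.44·36 = 123.84.
Deadweight loss = 63.44.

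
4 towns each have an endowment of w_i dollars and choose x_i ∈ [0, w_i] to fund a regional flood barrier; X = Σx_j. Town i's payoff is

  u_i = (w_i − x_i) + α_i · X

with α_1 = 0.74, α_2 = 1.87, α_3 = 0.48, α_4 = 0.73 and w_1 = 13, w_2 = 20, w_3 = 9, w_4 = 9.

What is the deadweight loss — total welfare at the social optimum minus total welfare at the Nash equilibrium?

∂u_i/∂x_i = α_i − 1, so town i contributes w_i if α_i > 1, else 0.
α_i > 1 for i ∈ {2}; NE contributions (0, 20, 0, 0), X = 20.
W^NE = Σw_i − X^NE + (Σα_i)·X^NE = 51 + 2.82·20 = 107.4.
Planner: ∂(Σu_j)/∂x_i = Σα_j − 1 = 2.82 > 0, so everyone contributes w_i; X^SO = 51, W^SO = 51 + 2.82·51 = 194.82.
Deadweight loss = 87.42.

87.42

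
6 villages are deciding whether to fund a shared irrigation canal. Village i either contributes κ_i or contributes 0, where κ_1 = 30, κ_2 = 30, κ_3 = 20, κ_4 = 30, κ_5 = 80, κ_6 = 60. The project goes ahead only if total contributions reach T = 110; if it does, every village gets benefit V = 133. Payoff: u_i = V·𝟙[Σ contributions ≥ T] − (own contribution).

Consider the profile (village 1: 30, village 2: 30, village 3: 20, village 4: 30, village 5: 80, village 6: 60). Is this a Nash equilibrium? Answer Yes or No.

No

Total = 250 ≥ 110: provided.
Village 1 (pledges 30, payoff 103): dropping to 0 → total 220, payoff 133. Profitable deviation.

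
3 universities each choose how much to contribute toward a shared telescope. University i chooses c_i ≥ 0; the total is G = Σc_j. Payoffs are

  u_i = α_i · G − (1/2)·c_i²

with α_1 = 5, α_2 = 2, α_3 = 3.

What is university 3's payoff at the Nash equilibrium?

25.5

University i's FOC: ∂u_i/∂c_i = α_i − c_i = 0, so c_i* = α_i.
NE contributions = (5, 2, 3); G = 10.
u_3 = α_3·G − ½·(c_3)² = 3·10 − ½·3² = 25.5.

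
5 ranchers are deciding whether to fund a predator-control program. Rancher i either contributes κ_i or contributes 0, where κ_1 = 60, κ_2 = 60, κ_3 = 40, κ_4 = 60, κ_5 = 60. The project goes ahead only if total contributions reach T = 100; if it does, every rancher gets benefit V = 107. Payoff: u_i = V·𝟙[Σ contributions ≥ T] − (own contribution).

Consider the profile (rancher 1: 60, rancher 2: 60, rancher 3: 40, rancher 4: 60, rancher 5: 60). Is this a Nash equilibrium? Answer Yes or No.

Total = 280 ≥ 100: provided.
Rancher 1 (pledges 60, payoff 47): dropping to 0 → total 220, payoff 107. Profitable deviation.

No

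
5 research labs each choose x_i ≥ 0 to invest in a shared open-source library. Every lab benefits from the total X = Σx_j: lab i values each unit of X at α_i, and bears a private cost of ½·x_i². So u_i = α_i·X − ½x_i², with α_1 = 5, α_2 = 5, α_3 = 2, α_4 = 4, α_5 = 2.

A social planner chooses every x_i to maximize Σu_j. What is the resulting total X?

90

Planner FOC: ∂(Σu_j)/∂x_i = (Σα_j) − x_i = 0, so x_i^SO = Σα_j = 18 for every i; X^SO = 90.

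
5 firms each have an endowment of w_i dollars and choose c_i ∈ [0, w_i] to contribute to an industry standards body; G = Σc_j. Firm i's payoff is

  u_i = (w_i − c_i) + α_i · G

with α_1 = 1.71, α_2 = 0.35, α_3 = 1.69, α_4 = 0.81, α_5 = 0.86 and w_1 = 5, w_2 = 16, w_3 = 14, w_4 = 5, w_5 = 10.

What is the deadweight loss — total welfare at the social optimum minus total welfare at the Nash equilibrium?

137.02

∂u_i/∂c_i = α_i − 1, so firm i contributes w_i if α_i > 1, else 0.
α_i > 1 for i ∈ {1, 3}; NE contributions (5, 0, 14, 0, 0), G = 19.
W^NE = Σw_i − G^NE + (Σα_i)·G^NE = 50 + 4.42·19 = 133.98.
Planner: ∂(Σu_j)/∂c_i = Σα_j − 1 = 4.42 > 0, so everyone contributes w_i; G^SO = 50, W^SO = 50 + 4.42·50 = 271.
Deadweight loss = 137.02.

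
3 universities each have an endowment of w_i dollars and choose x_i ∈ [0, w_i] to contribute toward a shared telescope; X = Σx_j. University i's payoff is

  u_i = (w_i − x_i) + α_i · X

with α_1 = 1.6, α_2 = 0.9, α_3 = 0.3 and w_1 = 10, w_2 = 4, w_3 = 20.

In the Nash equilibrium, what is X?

10

∂u_i/∂x_i = α_i − 1, so university i contributes w_i if α_i > 1, else 0.
α_i > 1 for i ∈ {1}; NE contributions (10, 0, 0), X = 10.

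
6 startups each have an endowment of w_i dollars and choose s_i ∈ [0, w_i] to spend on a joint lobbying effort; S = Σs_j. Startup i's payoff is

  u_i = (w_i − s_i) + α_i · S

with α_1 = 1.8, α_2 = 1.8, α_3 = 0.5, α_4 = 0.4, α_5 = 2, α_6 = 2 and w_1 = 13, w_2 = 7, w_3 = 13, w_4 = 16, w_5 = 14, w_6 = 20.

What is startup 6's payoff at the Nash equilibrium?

108

∂u_i/∂s_i = α_i − 1, so startup i contributes w_i if α_i > 1, else 0.
α_i > 1 for i ∈ {1, 2, 5, 6}; NE contributions (13, 7, 0, 0, 14, 20), S = 54.
u_6 = (20 − 20) + 2·54 = 108.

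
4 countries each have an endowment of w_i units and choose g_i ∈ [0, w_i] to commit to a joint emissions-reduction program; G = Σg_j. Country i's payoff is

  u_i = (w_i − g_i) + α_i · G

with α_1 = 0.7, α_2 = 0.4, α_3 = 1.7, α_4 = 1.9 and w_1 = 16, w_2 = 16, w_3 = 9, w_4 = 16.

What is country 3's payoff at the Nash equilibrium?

42.5

∂u_i/∂g_i = α_i − 1, so country i contributes w_i if α_i > 1, else 0.
α_i > 1 for i ∈ {3, 4}; NE contributions (0, 0, 9, 16), G = 25.
u_3 = (9 − 9) + 1.7·25 = 42.5.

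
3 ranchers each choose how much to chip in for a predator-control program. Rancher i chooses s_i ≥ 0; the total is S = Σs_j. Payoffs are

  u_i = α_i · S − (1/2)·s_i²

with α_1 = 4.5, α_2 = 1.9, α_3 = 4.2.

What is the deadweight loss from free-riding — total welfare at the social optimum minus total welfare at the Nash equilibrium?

Rancher i's FOC: ∂u_i/∂s_i = α_i − s_i = 0, so s_i* = α_i.
NE contributions = (4.5, 1.9, 4.2); S = 10.6.
W^NE = (Σα)·S − ½Σα_i² = 10.6² − ½·41.5 = 91.61.
Planner sets s_i = Σα_j = 10.6 for every i, so S^SO = 3·10.6 = 31.8.
W^SO = (Σα)·S^SO − ½·3·(Σα)² = (3/2)·10.6² = 168.54.
Deadweight loss = W^SO − W^NE = 76.93.

76.93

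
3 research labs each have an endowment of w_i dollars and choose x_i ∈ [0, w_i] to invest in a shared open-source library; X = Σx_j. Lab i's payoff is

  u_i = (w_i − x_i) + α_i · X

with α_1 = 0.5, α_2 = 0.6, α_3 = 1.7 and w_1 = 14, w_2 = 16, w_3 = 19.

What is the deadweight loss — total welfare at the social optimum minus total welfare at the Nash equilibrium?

54

∂u_i/∂x_i = α_i − 1, so lab i contributes w_i if α_i > 1, else 0.
α_i > 1 for i ∈ {3}; NE contributions (0, 0, 19), X = 19.
W^NE = Σw_i − X^NE + (Σα_i)·X^NE = 49 + 1.8·19 = 83.2.
Planner: ∂(Σu_j)/∂x_i = Σα_j − 1 = 1.8 > 0, so everyone contributes w_i; X^SO = 49, W^SO = 49 + 1.8·49 = 137.2.
Deadweight loss = 54.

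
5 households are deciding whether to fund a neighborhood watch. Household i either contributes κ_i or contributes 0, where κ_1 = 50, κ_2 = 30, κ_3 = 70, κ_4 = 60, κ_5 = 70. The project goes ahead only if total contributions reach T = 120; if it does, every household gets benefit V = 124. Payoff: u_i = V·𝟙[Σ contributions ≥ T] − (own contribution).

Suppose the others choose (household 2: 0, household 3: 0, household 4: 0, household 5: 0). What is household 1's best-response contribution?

Others' total = 0. Even contributing 50 gives 50 < 120: no benefit either way.
Best response: 0.

0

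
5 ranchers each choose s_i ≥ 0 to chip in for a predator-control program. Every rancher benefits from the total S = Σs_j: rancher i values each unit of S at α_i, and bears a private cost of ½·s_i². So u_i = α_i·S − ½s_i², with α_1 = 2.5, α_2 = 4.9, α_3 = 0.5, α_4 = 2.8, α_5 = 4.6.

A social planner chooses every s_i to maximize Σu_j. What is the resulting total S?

76.5

Planner FOC: ∂(Σu_j)/∂s_i = (Σα_j) − s_i = 0, so s_i^SO = Σα_j = 15.3 for every i; S^SO = 76.5.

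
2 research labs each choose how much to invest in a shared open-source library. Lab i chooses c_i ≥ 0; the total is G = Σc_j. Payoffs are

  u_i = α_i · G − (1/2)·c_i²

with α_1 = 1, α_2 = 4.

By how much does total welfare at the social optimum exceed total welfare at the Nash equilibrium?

Lab i's FOC: ∂u_i/∂c_i = α_i − c_i = 0, so c_i* = α_i.
NE contributions = (1, 4); G = 5.
W^NE = (Σα)·G − ½Σα_i² = 5² − ½·17 = 16.5.
Planner sets c_i = Σα_j = 5 for every i, so G^SO = 2·5 = 10.
W^SO = (Σα)·G^SO − ½·2·(Σα)² = (2/2)·5² = 25.
Deadweight loss = W^SO − W^NE = 8.5.

8.5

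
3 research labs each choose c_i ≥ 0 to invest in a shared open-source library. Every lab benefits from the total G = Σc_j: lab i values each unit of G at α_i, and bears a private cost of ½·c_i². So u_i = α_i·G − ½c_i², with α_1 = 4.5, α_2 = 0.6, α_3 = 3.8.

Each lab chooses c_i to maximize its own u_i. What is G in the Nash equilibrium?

Lab i's FOC: ∂u_i/∂c_i = α_i − c_i = 0, so c_i* = α_i.
NE contributions = (4.5, 0.6, 3.8); G = 8.9.

8.9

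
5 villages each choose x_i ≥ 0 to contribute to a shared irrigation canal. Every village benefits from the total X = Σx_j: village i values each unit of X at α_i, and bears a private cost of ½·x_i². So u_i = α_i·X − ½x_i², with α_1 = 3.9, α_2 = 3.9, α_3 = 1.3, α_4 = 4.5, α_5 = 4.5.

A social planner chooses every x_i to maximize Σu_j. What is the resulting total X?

90.5

Planner FOC: ∂(Σu_j)/∂x_i = (Σα_j) − x_i = 0, so x_i^SO = Σα_j = 18.1 for every i; X^SO = 90.5.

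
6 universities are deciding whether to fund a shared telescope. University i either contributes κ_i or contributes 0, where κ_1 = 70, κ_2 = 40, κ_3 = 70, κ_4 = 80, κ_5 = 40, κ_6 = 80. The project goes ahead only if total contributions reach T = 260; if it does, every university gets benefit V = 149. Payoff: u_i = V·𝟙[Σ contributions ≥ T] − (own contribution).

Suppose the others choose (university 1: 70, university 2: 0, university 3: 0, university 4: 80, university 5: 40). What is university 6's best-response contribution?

80

Others' total = 190. Contributing 80 brings total to 270 ≥ 260: gain V − κ_6 = 69.
Best response: 80.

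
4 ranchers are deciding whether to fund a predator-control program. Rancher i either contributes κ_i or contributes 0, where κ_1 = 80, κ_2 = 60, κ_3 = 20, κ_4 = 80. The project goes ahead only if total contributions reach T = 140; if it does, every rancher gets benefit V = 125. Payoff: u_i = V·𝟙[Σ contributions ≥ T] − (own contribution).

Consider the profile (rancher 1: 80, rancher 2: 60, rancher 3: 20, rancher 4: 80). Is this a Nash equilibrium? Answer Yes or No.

Total = 240 ≥ 140: provided.
Rancher 1 (pledges 80, payoff 45): dropping to 0 → total 160, payoff 125. Profitable deviation.

No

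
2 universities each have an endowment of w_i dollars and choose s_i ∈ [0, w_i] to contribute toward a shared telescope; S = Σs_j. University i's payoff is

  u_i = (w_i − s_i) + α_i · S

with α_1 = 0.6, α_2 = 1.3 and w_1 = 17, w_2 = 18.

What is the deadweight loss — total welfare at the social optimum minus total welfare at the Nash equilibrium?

15.3

∂u_i/∂s_i = α_i − 1, so university i contributes w_i if α_i > 1, else 0.
α_i > 1 for i ∈ {2}; NE contributions (0, 18), S = 18.
W^NE = Σw_i − S^NE + (Σα_i)·S^NE = 35 + 0.9·18 = 51.2.
Planner: ∂(Σu_j)/∂s_i = Σα_j − 1 = 0.9 > 0, so everyone contributes w_i; S^SO = 35, W^SO = 35 + 0.9·35 = 66.5.
Deadweight loss = 15.3.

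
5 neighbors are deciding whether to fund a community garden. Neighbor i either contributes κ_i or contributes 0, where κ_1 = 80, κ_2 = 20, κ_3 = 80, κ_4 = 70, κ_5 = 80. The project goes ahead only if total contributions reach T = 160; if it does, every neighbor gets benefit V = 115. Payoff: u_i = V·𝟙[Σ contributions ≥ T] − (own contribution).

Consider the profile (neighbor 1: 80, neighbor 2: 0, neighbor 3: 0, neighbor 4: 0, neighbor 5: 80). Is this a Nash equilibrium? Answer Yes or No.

Total = 160 ≥ 160: provided.
Neighbor 1 (pledges 80, payoff 35): dropping to 0 → total 80, payoff 0. No gain.
Neighbor 2 (pledges 0, payoff 115): pledging 20 → total 180, payoff 95. No gain.
Neighbor 3 (pledges 0, payoff 115): pledging 80 → total 240, payoff 35. No gain.
Neighbor 4 (pledges 0, payoff 115): pledging 70 → total 230, payoff 45. No gain.
Neighbor 5 (pledges 80, payoff 35): dropping to 0 → total 80, payoff 0. No gain.

Yes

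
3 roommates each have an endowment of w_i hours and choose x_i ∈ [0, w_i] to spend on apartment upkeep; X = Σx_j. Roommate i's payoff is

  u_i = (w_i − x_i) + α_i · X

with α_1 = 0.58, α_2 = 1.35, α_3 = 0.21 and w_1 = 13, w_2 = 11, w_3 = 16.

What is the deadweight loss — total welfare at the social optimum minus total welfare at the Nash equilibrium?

33.06

∂u_i/∂x_i = α_i − 1, so roommate i contributes w_i if α_i > 1, else 0.
α_i > 1 for i ∈ {2}; NE contributions (0, 11, 0), X = 11.
W^NE = Σw_i − X^NE + (Σα_i)·X^NE = 40 + 1.14·11 = 52.54.
Planner: ∂(Σu_j)/∂x_i = Σα_j − 1 = 1.14 > 0, so everyone contributes w_i; X^SO = 40, W^SO = 40 + 1.14·40 = 85.6.
Deadweight loss = 33.06.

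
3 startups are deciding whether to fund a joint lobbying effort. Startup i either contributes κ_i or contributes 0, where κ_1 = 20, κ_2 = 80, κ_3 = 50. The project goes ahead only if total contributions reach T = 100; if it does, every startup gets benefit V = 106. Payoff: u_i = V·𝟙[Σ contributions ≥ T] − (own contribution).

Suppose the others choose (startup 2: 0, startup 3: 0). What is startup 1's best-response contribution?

Others' total = 0. Even contributing 20 gives 20 < 100: no benefit either way.
Best response: 0.

0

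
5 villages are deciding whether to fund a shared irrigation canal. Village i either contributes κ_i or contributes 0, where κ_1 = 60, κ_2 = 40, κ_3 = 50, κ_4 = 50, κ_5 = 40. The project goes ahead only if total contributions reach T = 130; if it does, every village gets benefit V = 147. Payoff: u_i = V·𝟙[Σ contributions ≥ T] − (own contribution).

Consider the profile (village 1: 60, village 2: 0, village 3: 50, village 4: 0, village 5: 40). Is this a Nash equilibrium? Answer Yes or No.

Total = 150 ≥ 130: provided.
Village 1 (pledges 60, payoff 87): dropping to 0 → total 90, payoff 0. No gain.
Village 2 (pledges 0, payoff 147): pledging 40 → total 190, payoff 107. No gain.
Village 3 (pledges 50, payoff 97): dropping to 0 → total 100, payoff 0. No gain.
Village 4 (pledges 0, payoff 147): pledging 50 → total 200, payoff 97. No gain.
Village 5 (pledges 40, payoff 107): dropping to 0 → total 110, payoff 0. No gain.

Yes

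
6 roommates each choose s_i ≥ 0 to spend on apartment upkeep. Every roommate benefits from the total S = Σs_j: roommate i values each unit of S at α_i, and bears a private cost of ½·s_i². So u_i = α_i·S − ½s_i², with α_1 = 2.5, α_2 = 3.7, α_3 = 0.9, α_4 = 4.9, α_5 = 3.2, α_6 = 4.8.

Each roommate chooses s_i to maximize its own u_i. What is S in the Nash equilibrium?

Roommate i's FOC: ∂u_i/∂s_i = α_i − s_i = 0, so s_i* = α_i.
NE contributions = (2.5, 3.7, 0.9, 4.9, 3.2, 4.8); S = 20.

20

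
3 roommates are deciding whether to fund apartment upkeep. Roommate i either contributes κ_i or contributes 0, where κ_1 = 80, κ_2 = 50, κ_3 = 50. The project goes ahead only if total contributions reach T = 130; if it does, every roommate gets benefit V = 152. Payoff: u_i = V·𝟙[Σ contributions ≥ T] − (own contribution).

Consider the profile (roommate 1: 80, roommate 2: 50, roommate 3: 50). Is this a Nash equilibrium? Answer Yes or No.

No

Total = 180 ≥ 130: provided.
Roommate 1 (pledges 80, payoff 72): dropping to 0 → total 100, payoff 0. No gain.
Roommate 2 (pledges 50, payoff 102): dropping to 0 → total 130, payoff 152. Profitable deviation.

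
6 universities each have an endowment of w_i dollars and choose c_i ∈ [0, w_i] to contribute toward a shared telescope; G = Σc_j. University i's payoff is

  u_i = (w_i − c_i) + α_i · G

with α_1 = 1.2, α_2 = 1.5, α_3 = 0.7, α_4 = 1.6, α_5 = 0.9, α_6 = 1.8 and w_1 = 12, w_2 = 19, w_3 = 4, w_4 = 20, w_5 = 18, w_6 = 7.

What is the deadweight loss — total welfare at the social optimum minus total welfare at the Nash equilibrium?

∂u_i/∂c_i = α_i − 1, so university i contributes w_i if α_i > 1, else 0.
α_i > 1 for i ∈ {1, 2, 4, 6}; NE contributions (12, 19, 0, 20, 0, 7), G = 58.
W^NE = Σw_i − G^NE + (Σα_i)·G^NE = 80 + 6.7·58 = 468.6.
Planner: ∂(Σu_j)/∂c_i = Σα_j − 1 = 6.7 > 0, so everyone contributes w_i; G^SO = 80, W^SO = 80 + 6.7·80 = 616.
Deadweight loss = 147.4.

147.4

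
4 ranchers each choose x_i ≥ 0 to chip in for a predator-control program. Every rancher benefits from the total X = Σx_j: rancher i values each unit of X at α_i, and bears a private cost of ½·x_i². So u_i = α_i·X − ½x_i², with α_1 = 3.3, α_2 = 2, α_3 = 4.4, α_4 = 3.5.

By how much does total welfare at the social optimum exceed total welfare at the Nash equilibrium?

Rancher i's FOC: ∂u_i/∂x_i = α_i − x_i = 0, so x_i* = α_i.
NE contributions = (3.3, 2, 4.4, 3.5); X = 13.2.
W^NE = (Σα)·X − ½Σα_i² = 13.2² − ½·46.5 = 150.99.
Planner sets x_i = Σα_j = 13.2 for every i, so X^SO = 4·13.2 = 52.8.
W^SO = (Σα)·X^SO − ½·4·(Σα)² = (4/2)·13.2² = 348.48.
Deadweight loss = W^SO − W^NE = 197.49.

197.49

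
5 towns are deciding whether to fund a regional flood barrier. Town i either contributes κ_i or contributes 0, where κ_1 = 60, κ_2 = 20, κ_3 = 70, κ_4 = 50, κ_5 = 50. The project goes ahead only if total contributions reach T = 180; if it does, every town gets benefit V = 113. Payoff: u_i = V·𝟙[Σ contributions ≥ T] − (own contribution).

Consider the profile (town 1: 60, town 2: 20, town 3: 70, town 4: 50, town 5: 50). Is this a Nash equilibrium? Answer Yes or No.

Total = 250 ≥ 180: provided.
Town 1 (pledges 60, payoff 53): dropping to 0 → total 190, payoff 113. Profitable deviation.

No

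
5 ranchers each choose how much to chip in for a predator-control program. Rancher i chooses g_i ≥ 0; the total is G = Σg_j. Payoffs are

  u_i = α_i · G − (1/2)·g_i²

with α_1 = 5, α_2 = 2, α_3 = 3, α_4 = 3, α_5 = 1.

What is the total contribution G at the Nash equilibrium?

14

Rancher i's FOC: ∂u_i/∂g_i = α_i − g_i = 0, so g_i* = α_i.
NE contributions = (5, 2, 3, 3, 1); G = 14.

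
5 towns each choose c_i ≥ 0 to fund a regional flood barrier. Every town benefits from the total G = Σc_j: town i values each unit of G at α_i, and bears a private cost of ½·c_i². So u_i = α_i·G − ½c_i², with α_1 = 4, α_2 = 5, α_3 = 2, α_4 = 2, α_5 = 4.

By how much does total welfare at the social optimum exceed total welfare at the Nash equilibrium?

Town i's FOC: ∂u_i/∂c_i = α_i − c_i = 0, so c_i* = α_i.
NE contributions = (4, 5, 2, 2, 4); G = 17.
W^NE = (Σα)·G − ½Σα_i² = 17² − ½·65 = 256.5.
Planner sets c_i = Σα_j = 17 for every i, so G^SO = 5·17 = 85.
W^SO = (Σα)·G^SO − ½·5·(Σα)² = (5/2)·17² = 722.5.
Deadweight loss = W^SO − W^NE = 466.

466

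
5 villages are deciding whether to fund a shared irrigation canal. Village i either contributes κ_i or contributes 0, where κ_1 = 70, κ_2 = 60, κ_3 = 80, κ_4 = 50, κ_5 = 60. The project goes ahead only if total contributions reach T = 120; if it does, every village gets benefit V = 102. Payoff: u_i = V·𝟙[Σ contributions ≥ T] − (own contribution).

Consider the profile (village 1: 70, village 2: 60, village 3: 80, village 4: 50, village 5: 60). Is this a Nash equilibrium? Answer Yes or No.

No

Total = 320 ≥ 120: provided.
Village 1 (pledges 70, payoff 32): dropping to 0 → total 250, payoff 102. Profitable deviation.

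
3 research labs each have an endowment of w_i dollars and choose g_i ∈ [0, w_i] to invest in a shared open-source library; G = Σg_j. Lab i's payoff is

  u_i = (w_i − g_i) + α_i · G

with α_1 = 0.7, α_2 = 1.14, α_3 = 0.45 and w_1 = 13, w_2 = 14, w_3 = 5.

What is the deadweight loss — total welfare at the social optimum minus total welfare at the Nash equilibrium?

23.22

∂u_i/∂g_i = α_i − 1, so lab i contributes w_i if α_i > 1, else 0.
α_i > 1 for i ∈ {2}; NE contributions (0, 14, 0), G = 14.
W^NE = Σw_i − G^NE + (Σα_i)·G^NE = 32 + 1.29·14 = 50.06.
Planner: ∂(Σu_j)/∂g_i = Σα_j − 1 = 1.29 > 0, so everyone contributes w_i; G^SO = 32, W^SO = 32 + 1.29·32 = 73.28.
Deadweight loss = 23.22.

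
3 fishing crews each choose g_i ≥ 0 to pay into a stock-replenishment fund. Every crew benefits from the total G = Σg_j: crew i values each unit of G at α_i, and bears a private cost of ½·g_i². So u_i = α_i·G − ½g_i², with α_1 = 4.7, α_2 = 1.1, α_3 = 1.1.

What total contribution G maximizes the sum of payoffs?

20.7

Planner FOC: ∂(Σu_j)/∂g_i = (Σα_j) − g_i = 0, so g_i^SO = Σα_j = 6.9 for every i; G^SO = 20.7.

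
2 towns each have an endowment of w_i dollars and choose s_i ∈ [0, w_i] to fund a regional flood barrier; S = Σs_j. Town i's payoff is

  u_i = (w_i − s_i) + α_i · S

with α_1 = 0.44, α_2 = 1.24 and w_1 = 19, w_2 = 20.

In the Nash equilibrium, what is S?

∂u_i/∂s_i = α_i − 1, so town i contributes w_i if α_i > 1, else 0.
α_i > 1 for i ∈ {2}; NE contributions (0, 20), S = 20.

20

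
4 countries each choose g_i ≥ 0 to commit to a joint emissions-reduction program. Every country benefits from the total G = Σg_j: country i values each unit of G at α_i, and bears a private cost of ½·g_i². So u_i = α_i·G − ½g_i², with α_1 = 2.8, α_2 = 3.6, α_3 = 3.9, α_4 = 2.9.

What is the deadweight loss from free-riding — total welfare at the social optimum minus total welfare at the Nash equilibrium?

196.45

Country i's FOC: ∂u_i/∂g_i = α_i − g_i = 0, so g_i* = α_i.
NE contributions = (2.8, 3.6, 3.9, 2.9); G = 13.2.
W^NE = (Σα)·G − ½Σα_i² = 13.2² − ½·44.42 = 152.03.
Planner sets g_i = Σα_j = 13.2 for every i, so G^SO = 4·13.2 = 52.8.
W^SO = (Σα)·G^SO − ½·4·(Σα)² = (4/2)·13.2² = 348.48.
Deadweight loss = W^SO − W^NE = 196.45.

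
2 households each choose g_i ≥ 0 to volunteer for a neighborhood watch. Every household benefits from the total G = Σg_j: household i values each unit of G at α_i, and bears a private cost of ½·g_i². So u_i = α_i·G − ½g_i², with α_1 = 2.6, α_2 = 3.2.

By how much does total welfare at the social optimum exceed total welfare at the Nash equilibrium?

Household i's FOC: ∂u_i/∂g_i = α_i − g_i = 0, so g_i* = α_i.
NE contributions = (2.6, 3.2); G = 5.8.
W^NE = (Σα)·G − ½Σα_i² = 5.8² − ½·17 = 25.14.
Planner sets g_i = Σα_j = 5.8 for every i, so G^SO = 2·5.8 = 11.6.
W^SO = (Σα)·G^SO − ½·2·(Σα)² = (2/2)·5.8² = 33.64.
Deadweight loss = W^SO − W^NE = 8.5.

8.5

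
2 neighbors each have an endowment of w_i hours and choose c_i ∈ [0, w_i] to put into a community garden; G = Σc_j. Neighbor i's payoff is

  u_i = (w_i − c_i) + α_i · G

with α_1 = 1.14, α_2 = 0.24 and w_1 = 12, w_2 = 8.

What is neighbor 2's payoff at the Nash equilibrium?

10.88

∂u_i/∂c_i = α_i − 1, so neighbor i contributes w_i if α_i > 1, else 0.
α_i > 1 for i ∈ {1}; NE contributions (12, 0), G = 12.
u_2 = (8 − 0) + 0.24·12 = 10.88.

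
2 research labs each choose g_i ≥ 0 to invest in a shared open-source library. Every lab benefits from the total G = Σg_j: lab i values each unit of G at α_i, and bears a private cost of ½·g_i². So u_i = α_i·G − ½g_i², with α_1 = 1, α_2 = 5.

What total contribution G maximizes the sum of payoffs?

12

Planner FOC: ∂(Σu_j)/∂g_i = (Σα_j) − g_i = 0, so g_i^SO = Σα_j = 6 for every i; G^SO = 12.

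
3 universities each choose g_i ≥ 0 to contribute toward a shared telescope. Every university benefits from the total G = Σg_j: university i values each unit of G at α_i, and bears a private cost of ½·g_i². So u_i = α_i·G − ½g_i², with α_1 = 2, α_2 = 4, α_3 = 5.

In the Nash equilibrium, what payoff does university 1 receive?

20

University i's FOC: ∂u_i/∂g_i = α_i − g_i = 0, so g_i* = α_i.
NE contributions = (2, 4, 5); G = 11.
u_1 = α_1·G − ½·(g_1)² = 2·11 − ½·2² = 20.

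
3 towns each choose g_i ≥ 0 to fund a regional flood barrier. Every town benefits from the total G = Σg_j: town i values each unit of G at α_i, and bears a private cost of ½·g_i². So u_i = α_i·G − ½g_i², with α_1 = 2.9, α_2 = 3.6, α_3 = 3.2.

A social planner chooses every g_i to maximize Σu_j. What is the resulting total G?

Planner FOC: ∂(Σu_j)/∂g_i = (Σα_j) − g_i = 0, so g_i^SO = Σα_j = 9.7 for every i; G^SO = 29.1.

29.1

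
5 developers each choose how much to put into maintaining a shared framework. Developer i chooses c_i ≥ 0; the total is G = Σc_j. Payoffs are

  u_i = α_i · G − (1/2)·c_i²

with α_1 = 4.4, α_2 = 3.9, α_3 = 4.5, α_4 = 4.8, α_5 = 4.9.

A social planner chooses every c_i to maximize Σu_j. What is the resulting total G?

Planner FOC: ∂(Σu_j)/∂c_i = (Σα_j) − c_i = 0, so c_i^SO = Σα_j = 22.5 for every i; G^SO = 112.5.

112.5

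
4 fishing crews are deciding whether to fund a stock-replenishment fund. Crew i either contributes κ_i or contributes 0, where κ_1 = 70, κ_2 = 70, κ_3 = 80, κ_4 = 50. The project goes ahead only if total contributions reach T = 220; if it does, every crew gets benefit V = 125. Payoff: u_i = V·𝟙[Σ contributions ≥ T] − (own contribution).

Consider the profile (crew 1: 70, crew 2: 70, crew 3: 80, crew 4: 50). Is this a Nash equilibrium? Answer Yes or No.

No

Total = 270 ≥ 220: provided.
Crew 1 (pledges 70, payoff 55): dropping to 0 → total 200, payoff 0. No gain.
Crew 2 (pledges 70, payoff 55): dropping to 0 → total 200, payoff 0. No gain.
Crew 3 (pledges 80, payoff 45): dropping to 0 → total 190, payoff 0. No gain.
Crew 4 (pledges 50, payoff 75): dropping to 0 → total 220, payoff 125. Profitable deviation.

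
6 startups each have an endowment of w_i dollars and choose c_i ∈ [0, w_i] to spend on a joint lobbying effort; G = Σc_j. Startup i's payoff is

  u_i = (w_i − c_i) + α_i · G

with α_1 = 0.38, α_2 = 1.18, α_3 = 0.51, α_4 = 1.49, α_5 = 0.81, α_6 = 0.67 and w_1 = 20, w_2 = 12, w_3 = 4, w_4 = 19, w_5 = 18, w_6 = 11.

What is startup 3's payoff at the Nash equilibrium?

∂u_i/∂c_i = α_i − 1, so startup i contributes w_i if α_i > 1, else 0.
α_i > 1 for i ∈ {2, 4}; NE contributions (0, 12, 0, 19, 0, 0), G = 31.
u_3 = (4 − 0) + 0.51·31 = 19.81.

19.81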